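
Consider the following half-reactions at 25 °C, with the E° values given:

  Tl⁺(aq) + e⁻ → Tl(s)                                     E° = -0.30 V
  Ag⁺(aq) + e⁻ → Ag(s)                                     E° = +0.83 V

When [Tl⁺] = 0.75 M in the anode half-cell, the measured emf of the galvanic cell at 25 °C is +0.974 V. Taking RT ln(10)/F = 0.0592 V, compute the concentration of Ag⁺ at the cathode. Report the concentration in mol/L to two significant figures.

Ag⁺/Ag is the cathode, Tl⁺/Tl the anode: E°cell = +1.13 V, n = 1.
Overall reaction: Ag⁺(aq) + Tl(s) → Ag(s) + Tl⁺(aq); Q = [Tl⁺]^1/[Ag⁺]^1.
From E = E° − (0.0592/n) log Q: log Q = (E° − E)·n/0.0592 = (+1.13 − (+0.974))·1/0.0592 = 2.6351.
So 1·log[Ag⁺] = 1·log(0.75) − log Q = -0.1249 − (2.6351) = -2.7600; [Ag⁺] = 10^(-2.7600) ≈ 0.0017 M.

0.0017 M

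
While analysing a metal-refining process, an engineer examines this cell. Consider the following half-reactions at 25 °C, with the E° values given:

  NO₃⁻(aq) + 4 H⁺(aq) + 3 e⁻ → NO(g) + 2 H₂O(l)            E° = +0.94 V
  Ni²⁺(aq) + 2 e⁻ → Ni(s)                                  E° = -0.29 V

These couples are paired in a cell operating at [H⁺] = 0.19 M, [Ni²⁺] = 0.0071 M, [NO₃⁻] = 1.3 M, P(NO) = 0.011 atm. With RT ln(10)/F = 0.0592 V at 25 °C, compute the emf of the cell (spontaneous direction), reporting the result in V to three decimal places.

NO₃⁻/NO is the cathode (higher E°), Ni²⁺/Ni the anode: E°cell = +0.94 − (-0.29) = +1.23 V, n = 6.
Overall: 2 NO₃⁻(aq) + 8 H⁺(aq) + 3 Ni(s) → 2 NO(g) + 4 H₂O(l) + 3 Ni²⁺(aq)
Q = P(NO)^2·[Ni²⁺]^3 / ([NO₃⁻]^2·[H⁺]^8); log Q = -4.821.
E = E° − (0.0592/n) log Q = +1.23 − (0.0592/6)(-4.821) = +1.278 V.

+1.278 V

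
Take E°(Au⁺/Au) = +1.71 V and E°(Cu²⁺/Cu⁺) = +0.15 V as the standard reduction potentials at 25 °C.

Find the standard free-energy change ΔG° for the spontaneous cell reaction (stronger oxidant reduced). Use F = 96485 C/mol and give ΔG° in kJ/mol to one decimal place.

Au⁺/Au (E° = +1.71 V) is the cathode; Cu²⁺/Cu⁺ (E° = +0.15 V) is the anode, so E°cell = +1.56 V.
Balancing electrons gives n = 1 (lcm of 1 and 1).
ΔG° = −nFE° = −(1)(96485)(+1.56) = -150,517 J = -150.5 kJ/mol.

-150.5 kJ/mol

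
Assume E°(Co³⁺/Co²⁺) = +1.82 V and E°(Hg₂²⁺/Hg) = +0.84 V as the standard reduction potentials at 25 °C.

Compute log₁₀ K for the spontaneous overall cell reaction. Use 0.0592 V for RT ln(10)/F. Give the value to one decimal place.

Cathode: Co³⁺/Co²⁺; anode: Hg₂²⁺/Hg. E°cell = +0.98 V, n = 2.
log K = nE°cell / 0.0592 = (2)(+0.98) / 0.0592 = 33.1.

33.1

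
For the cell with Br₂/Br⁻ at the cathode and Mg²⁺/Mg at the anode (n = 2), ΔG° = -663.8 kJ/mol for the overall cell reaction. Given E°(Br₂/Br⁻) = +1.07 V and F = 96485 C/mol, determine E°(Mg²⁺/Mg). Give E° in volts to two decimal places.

E°cell = −ΔG°/(nF) = −(-663.8×10³)/((2)(96485)) = +3.440 V.
Since Br₂/Br⁻ is the cathode and Mg²⁺/Mg the anode, E°cell = E°(Br₂/Br⁻) − E°(Mg²⁺/Mg).
So E°(Mg²⁺/Mg) = E°(Br₂/Br⁻) − E°cell = (+1.07) − (+3.440) = -2.37 V.

-2.37 V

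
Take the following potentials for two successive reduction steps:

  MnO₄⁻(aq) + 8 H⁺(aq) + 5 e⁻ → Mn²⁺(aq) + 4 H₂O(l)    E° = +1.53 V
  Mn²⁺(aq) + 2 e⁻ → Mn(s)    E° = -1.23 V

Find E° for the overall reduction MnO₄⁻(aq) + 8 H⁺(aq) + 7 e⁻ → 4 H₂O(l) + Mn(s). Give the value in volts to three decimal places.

+0.741 V

Adding the free-energy changes (−nFE°) of the two steps gives −n₃FE°₃ = −n₁FE°₁ − n₂FE°₂.
E°₃ = (5×+1.53 + 2×-1.23) / 7 = (+5.190) / 7 = +0.741 V.
E° values themselves are not directly additive — weighting by electron count is essential.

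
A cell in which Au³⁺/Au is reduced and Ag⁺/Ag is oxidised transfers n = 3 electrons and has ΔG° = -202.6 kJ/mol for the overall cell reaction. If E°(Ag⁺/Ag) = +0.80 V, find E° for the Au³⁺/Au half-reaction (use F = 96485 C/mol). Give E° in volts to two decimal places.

E°cell = −ΔG°/(nF) = −(-202.6×10³)/((3)(96485)) = +0.700 V.
Since Au³⁺/Au is the cathode and Ag⁺/Ag the anode, E°cell = E°(Au³⁺/Au) − E°(Ag⁺/Ag).
So E°(Au³⁺/Au) = E°cell + E°(Ag⁺/Ag) = +0.700 + (+0.80) = +1.50 V.

+1.50 V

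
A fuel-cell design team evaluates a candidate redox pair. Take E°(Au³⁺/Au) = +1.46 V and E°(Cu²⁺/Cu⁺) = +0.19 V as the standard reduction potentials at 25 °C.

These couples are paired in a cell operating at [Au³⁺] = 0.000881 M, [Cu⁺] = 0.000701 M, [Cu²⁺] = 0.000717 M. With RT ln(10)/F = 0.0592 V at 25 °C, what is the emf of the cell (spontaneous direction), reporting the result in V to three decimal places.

+1.209 V

Au³⁺/Au is the cathode (higher E°), Cu²⁺/Cu⁺ the anode: E°cell = +1.46 − (+0.19) = +1.27 V, n = 3.
Overall: Au³⁺(aq) + 3 Cu⁺(aq) → Au(s) + 3 Cu²⁺(aq)
Q = [Cu²⁺]^3 / ([Au³⁺]·[Cu⁺]^3); log Q = 3.084.
E = E° − (0.0592/n) log Q = +1.27 − (0.0592/3)(3.084) = +1.209 V.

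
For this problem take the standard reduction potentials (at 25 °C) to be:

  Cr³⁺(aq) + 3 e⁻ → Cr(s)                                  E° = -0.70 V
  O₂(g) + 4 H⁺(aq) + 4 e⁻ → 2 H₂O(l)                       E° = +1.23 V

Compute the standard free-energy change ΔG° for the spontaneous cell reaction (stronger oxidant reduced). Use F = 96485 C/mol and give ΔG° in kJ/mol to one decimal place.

-2234.6 kJ/mol

O₂/H₂O (E° = +1.23 V) is the cathode; Cr³⁺/Cr (E° = -0.70 V) is the anode, so E°cell = +1.93 V.
Balancing electrons gives n = 12 (lcm of 4 and 3).
ΔG° = −nFE° = −(12)(96485)(+1.93) = -2,234,593 J = -2234.6 kJ/mol.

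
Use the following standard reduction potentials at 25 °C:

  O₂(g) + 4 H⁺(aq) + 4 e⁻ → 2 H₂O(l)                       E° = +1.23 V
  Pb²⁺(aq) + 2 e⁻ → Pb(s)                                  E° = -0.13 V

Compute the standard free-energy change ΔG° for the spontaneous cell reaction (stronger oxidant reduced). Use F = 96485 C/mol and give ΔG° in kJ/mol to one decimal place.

O₂/H₂O (E° = +1.23 V) is the cathode; Pb²⁺/Pb (E° = -0.13 V) is the anode, so E°cell = +1.36 V.
Balancing electrons gives n = 4 (lcm of 4 and 2).
ΔG° = −nFE° = −(4)(96485)(+1.36) = -524,878 J = -524.9 kJ/mol.

-524.9 kJ/mol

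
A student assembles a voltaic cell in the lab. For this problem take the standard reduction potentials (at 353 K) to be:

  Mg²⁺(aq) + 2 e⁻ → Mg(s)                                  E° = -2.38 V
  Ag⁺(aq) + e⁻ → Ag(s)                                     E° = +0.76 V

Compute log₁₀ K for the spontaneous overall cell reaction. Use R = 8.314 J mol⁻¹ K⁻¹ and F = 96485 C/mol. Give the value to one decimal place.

89.7

Cathode: Ag⁺/Ag; anode: Mg²⁺/Mg. E°cell = (+0.76) − (-2.38) = +3.14 V, with n = 2.
ΔG° = −nFE° = −RT ln K, so ln K = nFE°/(RT) = (2)(96485)(+3.14) / ((8.314)(353)) = 206.459.
log₁₀ K = 206.459 / ln 10 = 89.7.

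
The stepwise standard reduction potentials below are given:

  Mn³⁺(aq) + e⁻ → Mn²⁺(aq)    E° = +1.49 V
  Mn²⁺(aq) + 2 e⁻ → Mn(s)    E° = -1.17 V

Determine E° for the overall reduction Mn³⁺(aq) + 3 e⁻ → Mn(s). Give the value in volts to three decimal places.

Adding the free-energy changes (−nFE°) of the two steps gives −n₃FE°₃ = −n₁FE°₁ − n₂FE°₂.
E°₃ = (1×+1.49 + 2×-1.17) / 3 = (-0.850) / 3 = -0.283 V.
E° values themselves are not directly additive — weighting by electron count is essential.

-0.283 V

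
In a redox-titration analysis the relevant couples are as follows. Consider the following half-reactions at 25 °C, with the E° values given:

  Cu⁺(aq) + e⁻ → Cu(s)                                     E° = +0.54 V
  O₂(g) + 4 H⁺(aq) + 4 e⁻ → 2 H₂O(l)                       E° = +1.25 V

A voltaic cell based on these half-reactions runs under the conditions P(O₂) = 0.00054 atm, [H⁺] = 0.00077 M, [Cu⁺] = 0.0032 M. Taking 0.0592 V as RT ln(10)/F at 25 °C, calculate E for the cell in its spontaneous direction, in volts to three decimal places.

O₂/H₂O is the cathode (higher E°), Cu⁺/Cu the anode: E°cell = +1.25 − (+0.54) = +0.71 V, n = 4.
Overall: O₂(g) + 4 H⁺(aq) + 4 Cu(s) → 2 H₂O(l) + 4 Cu⁺(aq)
Q = [Cu⁺]^4 / (P(O₂)·[H⁺]^4); log Q = 5.742.
E = E° − (0.0592/n) log Q = +0.71 − (0.0592/4)(5.742) = +0.625 V.

+0.625 V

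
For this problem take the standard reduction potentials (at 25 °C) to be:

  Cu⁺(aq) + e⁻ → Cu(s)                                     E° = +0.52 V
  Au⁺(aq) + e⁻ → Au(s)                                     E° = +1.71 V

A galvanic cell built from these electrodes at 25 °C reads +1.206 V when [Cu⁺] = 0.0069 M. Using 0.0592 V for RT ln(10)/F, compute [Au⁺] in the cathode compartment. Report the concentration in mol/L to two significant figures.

0.013 M

Au⁺/Au is the cathode, Cu⁺/Cu the anode: E°cell = +1.19 V, n = 1.
Overall reaction: Au⁺(aq) + Cu(s) → Au(s) + Cu⁺(aq); Q = [Cu⁺]^1/[Au⁺]^1.
From E = E° − (0.0592/n) log Q: log Q = (E° − E)·n/0.0592 = (+1.19 − (+1.206))·1/0.0592 = -0.2703.
So 1·log[Au⁺] = 1·log(0.0069) − log Q = -2.1612 − (-0.2703) = -1.8909; [Au⁺] = 10^(-1.8909) ≈ 0.013 M.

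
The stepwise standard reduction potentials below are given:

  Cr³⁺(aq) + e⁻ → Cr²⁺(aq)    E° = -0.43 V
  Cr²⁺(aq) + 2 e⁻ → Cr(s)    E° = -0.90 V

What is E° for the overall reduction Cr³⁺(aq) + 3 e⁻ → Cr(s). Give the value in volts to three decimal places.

Since ΔG° = −nFE° is additive over sequential reductions, n₃E°₃ = n₁E°₁ + n₂E°₂.
E°₃ = (1×-0.43 + 2×-0.90) / 3 = (-2.230) / 3 = -0.743 V.

-0.743 V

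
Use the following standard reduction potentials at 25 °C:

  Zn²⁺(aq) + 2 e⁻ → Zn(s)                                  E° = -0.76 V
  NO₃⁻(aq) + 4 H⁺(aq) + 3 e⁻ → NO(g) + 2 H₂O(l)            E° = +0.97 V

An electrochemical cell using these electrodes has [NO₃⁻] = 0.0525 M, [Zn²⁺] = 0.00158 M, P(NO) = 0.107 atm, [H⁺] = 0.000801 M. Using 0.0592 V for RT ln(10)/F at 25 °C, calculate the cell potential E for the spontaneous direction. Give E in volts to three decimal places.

NO₃⁻/NO is the cathode (higher E°), Zn²⁺/Zn the anode: E°cell = +0.97 − (-0.76) = +1.73 V, n = 6.
Overall: 2 NO₃⁻(aq) + 8 H⁺(aq) + 3 Zn(s) → 2 NO(g) + 4 H₂O(l) + 3 Zn²⁺(aq)
Q = P(NO)^2·[Zn²⁺]^3 / ([NO₃⁻]^2·[H⁺]^8); log Q = 16.985.
E = E° − (0.0592/n) log Q = +1.73 − (0.0592/6)(16.985) = +1.562 V.

+1.562 V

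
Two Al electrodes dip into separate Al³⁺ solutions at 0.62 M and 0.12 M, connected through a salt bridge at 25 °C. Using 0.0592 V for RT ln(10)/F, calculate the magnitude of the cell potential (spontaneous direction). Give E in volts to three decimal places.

For a concentration cell E°cell = 0. The 0.62 M side is the cathode (reduction is favoured where [Al³⁺] is higher).
With n = 3, E = −(0.0592/3) log([Al³⁺]ₐₙ/[Al³⁺]꜀ₐₜ) = −(0.0592/3) log(0.12/0.62) = −(0.0592/3)(-0.713) = +0.014 V.

+0.014 V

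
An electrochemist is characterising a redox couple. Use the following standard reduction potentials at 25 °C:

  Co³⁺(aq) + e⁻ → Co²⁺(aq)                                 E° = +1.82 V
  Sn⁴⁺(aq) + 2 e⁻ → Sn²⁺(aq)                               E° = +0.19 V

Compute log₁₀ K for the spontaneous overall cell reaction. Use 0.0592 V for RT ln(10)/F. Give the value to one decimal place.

55.1

Cathode: Co³⁺/Co²⁺; anode: Sn⁴⁺/Sn²⁺. E°cell = +1.63 V, n = 2.
log K = nE°cell / 0.0592 = (2)(+1.63) / 0.0592 = 55.1.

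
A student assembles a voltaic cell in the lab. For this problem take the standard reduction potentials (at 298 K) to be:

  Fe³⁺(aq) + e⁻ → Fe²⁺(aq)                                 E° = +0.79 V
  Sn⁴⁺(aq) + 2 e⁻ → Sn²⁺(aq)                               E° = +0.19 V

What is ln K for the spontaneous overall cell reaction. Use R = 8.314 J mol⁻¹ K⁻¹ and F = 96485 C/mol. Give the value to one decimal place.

Cathode: Fe³⁺/Fe²⁺; anode: Sn⁴⁺/Sn²⁺. E°cell = (+0.79) − (+0.19) = +0.60 V, with n = 2.
ΔG° = −nFE° = −RT ln K, so ln K = nFE°/(RT) = (2)(96485)(+0.60) / ((8.314)(298)) = 46.732.

46.7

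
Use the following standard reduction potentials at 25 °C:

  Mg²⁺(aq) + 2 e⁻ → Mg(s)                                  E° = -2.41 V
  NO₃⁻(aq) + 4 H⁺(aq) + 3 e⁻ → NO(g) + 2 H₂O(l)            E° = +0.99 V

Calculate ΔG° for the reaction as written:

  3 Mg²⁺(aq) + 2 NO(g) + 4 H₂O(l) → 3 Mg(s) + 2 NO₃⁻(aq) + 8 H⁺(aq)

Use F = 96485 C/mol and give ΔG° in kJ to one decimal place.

As written, Mg²⁺/Mg is reduced (cathode) and NO₃⁻/NO is oxidised (anode), so E°cell = (-2.41) − (+0.99) = -3.40 V.
Balancing electrons gives n = 6.
ΔG° = −nFE° = −(6)(96485)(-3.40) = 1,968,294 J = +1968.3 kJ.

+1968.3 kJ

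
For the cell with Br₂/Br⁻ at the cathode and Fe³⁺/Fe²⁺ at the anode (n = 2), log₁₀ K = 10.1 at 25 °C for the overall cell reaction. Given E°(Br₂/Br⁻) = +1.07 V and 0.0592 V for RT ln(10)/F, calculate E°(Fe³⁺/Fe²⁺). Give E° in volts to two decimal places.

+0.77 V

E°cell = (0.0592/n)·log K = (0.0592/2)(10.1) = +0.299 V.
Since Br₂/Br⁻ is the cathode and Fe³⁺/Fe²⁺ the anode, E°cell = E°(Br₂/Br⁻) − E°(Fe³⁺/Fe²⁺).
So E°(Fe³⁺/Fe²⁺) = E°(Br₂/Br⁻) − E°cell = (+1.07) − (+0.299) = +0.77 V.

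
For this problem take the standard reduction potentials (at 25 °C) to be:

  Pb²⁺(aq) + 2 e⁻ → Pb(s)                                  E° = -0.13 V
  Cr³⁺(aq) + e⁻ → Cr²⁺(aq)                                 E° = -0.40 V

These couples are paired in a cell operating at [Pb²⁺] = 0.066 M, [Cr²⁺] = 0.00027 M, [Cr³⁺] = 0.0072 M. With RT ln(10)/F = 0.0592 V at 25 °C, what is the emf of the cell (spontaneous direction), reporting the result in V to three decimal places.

+0.151 V

Pb²⁺/Pb is the cathode (higher E°), Cr³⁺/Cr²⁺ the anode: E°cell = -0.13 − (-0.40) = +0.27 V, n = 2.
Overall: Pb²⁺(aq) + 2 Cr²⁺(aq) → Pb(s) + 2 Cr³⁺(aq)
Q = [Cr³⁺]^2 / ([Pb²⁺]·[Cr²⁺]^2); log Q = 4.032.
E = E° − (0.0592/n) log Q = +0.27 − (0.0592/2)(4.032) = +0.151 V.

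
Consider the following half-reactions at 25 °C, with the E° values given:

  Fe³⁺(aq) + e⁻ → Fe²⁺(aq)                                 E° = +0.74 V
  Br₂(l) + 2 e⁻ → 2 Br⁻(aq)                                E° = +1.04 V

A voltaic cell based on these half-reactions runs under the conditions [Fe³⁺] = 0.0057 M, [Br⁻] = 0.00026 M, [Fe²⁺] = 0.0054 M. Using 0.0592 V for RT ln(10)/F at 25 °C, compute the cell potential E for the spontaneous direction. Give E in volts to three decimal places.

+0.511 V

Br₂/Br⁻ is the cathode (higher E°), Fe³⁺/Fe²⁺ the anode: E°cell = +1.04 − (+0.74) = +0.30 V, n = 2.
Overall: Br₂(l) + 2 Fe²⁺(aq) → 2 Br⁻(aq) + 2 Fe³⁺(aq)
Q = [Br⁻]^2·[Fe³⁺]^2 / ([Fe²⁺]^2); log Q = -7.123.
E = E° − (0.0592/n) log Q = +0.30 − (0.0592/2)(-7.123) = +0.511 V.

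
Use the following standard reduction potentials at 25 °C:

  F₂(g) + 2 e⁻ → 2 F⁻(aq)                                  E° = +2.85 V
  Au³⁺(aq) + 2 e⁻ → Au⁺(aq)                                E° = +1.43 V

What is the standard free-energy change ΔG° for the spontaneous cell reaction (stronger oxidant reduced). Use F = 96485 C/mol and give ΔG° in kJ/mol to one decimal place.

-274.0 kJ/mol

F₂/F⁻ (E° = +2.85 V) is the cathode; Au³⁺/Au⁺ (E° = +1.43 V) is the anode, so E°cell = +1.42 V.
Balancing electrons gives n = 2 (lcm of 2 and 2).
ΔG° = −nFE° = −(2)(96485)(+1.42) = -274,017 J = -274.0 kJ/mol.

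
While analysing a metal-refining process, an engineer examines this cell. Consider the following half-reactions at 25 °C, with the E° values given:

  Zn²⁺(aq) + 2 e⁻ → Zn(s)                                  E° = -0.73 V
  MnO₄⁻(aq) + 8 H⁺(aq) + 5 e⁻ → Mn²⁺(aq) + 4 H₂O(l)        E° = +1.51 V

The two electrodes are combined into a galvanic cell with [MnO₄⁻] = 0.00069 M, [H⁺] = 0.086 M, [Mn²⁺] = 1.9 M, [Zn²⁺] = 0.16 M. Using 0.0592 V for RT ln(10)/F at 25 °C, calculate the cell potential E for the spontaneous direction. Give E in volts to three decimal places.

+2.122 V

MnO₄⁻/Mn²⁺ is the cathode (higher E°), Zn²⁺/Zn the anode: E°cell = +1.51 − (-0.73) = +2.24 V, n = 10.
Overall: 2 MnO₄⁻(aq) + 16 H⁺(aq) + 5 Zn(s) → 2 Mn²⁺(aq) + 8 H₂O(l) + 5 Zn²⁺(aq)
Q = [Mn²⁺]^2·[Zn²⁺]^5 / ([MnO₄⁻]^2·[H⁺]^16); log Q = 19.948.
E = E° − (0.0592/n) log Q = +2.24 − (0.0592/10)(19.948) = +2.122 V.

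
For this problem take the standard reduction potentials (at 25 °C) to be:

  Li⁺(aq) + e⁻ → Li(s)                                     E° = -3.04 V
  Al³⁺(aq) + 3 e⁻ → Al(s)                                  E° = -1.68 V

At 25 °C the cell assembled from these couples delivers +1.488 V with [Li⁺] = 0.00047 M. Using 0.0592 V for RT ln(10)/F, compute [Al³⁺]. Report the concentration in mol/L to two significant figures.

Al³⁺/Al is the cathode, Li⁺/Li the anode: E°cell = +1.36 V, n = 3.
Overall reaction: Al³⁺(aq) + 3 Li(s) → Al(s) + 3 Li⁺(aq); Q = [Li⁺]^3/[Al³⁺]^1.
From E = E° − (0.0592/n) log Q: log Q = (E° − E)·n/0.0592 = (+1.36 − (+1.488))·3/0.0592 = -6.4865.
So 1·log[Al³⁺] = 3·log(0.00047) − log Q = -9.9837 − (-6.4865) = -3.4972; [Al³⁺] = 10^(-3.4972) ≈ 0.00032 M.

0.00032 M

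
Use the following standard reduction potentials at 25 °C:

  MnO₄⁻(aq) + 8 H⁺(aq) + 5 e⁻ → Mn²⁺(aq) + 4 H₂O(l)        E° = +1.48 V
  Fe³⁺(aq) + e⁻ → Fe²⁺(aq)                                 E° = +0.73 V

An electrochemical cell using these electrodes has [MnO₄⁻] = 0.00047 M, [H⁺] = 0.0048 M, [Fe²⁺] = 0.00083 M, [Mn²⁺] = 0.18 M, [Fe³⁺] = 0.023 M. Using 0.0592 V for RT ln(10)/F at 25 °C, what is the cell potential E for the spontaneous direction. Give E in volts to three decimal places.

+0.414 V

MnO₄⁻/Mn²⁺ is the cathode (higher E°), Fe³⁺/Fe²⁺ the anode: E°cell = +1.48 − (+0.73) = +0.75 V, n = 5.
Overall: MnO₄⁻(aq) + 8 H⁺(aq) + 5 Fe²⁺(aq) → Mn²⁺(aq) + 4 H₂O(l) + 5 Fe³⁺(aq)
Q = [Mn²⁺]·[Fe³⁺]^5 / ([MnO₄⁻]·[H⁺]^8·[Fe²⁺]^5); log Q = 28.346.
E = E° − (0.0592/n) log Q = +0.75 − (0.0592/5)(28.346) = +0.414 V.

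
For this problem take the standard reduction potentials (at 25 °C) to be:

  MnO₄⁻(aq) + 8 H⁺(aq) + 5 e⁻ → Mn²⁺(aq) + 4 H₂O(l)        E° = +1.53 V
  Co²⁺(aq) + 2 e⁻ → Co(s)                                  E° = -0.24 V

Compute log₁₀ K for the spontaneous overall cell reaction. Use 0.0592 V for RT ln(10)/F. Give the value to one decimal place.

299.0

Cathode: MnO₄⁻/Mn²⁺; anode: Co²⁺/Co. E°cell = +1.77 V, n = 10.
log K = nE°cell / 0.0592 = (10)(+1.77) / 0.0592 = 299.0.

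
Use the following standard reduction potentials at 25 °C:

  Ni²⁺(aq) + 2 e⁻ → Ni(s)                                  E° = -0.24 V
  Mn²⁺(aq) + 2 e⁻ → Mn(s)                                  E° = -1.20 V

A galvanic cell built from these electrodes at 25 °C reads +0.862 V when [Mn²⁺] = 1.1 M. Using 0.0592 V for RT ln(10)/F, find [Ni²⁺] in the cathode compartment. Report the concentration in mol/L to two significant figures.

0.00054 M

Ni²⁺/Ni is the cathode, Mn²⁺/Mn the anode: E°cell = +0.96 V, n = 2.
Overall reaction: Ni²⁺(aq) + Mn(s) → Ni(s) + Mn²⁺(aq); Q = [Mn²⁺]^1/[Ni²⁺]^1.
From E = E° − (0.0592/n) log Q: log Q = (E° − E)·n/0.0592 = (+0.96 − (+0.862))·2/0.0592 = 3.3108.
So 1·log[Ni²⁺] = 1·log(1.1) − log Q = 0.0414 − (3.3108) = -3.2694; [Ni²⁺] = 10^(-3.2694) ≈ 0.00054 M.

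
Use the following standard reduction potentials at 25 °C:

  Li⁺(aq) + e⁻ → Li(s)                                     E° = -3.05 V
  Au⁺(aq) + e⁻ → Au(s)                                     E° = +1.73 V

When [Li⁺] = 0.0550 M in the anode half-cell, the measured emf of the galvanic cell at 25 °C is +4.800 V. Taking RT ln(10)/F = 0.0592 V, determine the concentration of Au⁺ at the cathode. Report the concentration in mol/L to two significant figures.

Au⁺/Au is the cathode, Li⁺/Li the anode: E°cell = +4.78 V, n = 1.
Overall reaction: Au⁺(aq) + Li(s) → Au(s) + Li⁺(aq); Q = [Li⁺]^1/[Au⁺]^1.
From E = E° − (0.0592/n) log Q: log Q = (E° − E)·n/0.0592 = (+4.78 − (+4.800))·1/0.0592 = -0.3378.
So 1·log[Au⁺] = 1·log(0.055) − log Q = -1.2596 − (-0.3378) = -0.9218; [Au⁺] = 10^(-0.9218) ≈ 0.12 M.

0.12 M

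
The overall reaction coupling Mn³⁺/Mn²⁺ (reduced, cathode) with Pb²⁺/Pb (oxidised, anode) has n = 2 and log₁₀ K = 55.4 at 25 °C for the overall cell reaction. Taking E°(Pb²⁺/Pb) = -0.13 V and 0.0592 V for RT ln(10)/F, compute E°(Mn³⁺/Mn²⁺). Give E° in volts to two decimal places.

+1.51 V

E°cell = (0.0592/n)·log K = (0.0592/2)(55.4) = +1.640 V.
Since Mn³⁺/Mn²⁺ is the cathode and Pb²⁺/Pb the anode, E°cell = E°(Mn³⁺/Mn²⁺) − E°(Pb²⁺/Pb).
So E°(Mn³⁺/Mn²⁺) = E°cell + E°(Pb²⁺/Pb) = +1.640 + (-0.13) = +1.51 V.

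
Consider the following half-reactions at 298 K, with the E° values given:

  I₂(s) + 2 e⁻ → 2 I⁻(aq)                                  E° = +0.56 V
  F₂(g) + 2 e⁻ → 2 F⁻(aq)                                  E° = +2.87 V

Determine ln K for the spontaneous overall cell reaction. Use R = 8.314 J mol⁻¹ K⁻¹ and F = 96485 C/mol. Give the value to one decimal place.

179.9

Cathode: F₂/F⁻; anode: I₂/I⁻. E°cell = (+2.87) − (+0.56) = +2.31 V, with n = 2.
ΔG° = −nFE° = −RT ln K, so ln K = nFE°/(RT) = (2)(96485)(+2.31) / ((8.314)(298)) = 179.918.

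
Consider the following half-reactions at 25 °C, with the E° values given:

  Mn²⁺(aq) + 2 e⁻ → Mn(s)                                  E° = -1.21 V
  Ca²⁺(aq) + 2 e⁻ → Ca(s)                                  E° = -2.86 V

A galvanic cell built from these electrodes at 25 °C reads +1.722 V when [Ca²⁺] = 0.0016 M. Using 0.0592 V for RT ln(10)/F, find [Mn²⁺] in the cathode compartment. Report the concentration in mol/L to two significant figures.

0.43 M

Mn²⁺/Mn is the cathode, Ca²⁺/Ca the anode: E°cell = +1.65 V, n = 2.
Overall reaction: Mn²⁺(aq) + Ca(s) → Mn(s) + Ca²⁺(aq); Q = [Ca²⁺]^1/[Mn²⁺]^1.
From E = E° − (0.0592/n) log Q: log Q = (E° − E)·n/0.0592 = (+1.65 − (+1.722))·2/0.0592 = -2.4324.
So 1·log[Mn²⁺] = 1·log(0.0016) − log Q = -2.7959 − (-2.4324) = -0.3635; [Mn²⁺] = 10^(-0.3635) ≈ 0.43 M.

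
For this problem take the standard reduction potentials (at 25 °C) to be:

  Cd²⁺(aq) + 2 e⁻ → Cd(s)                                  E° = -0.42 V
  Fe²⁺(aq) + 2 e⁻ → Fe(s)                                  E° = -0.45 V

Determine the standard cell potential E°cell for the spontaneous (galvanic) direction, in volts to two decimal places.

+0.03 V

The Cd²⁺/Cd couple has the higher reduction potential, so it is the cathode; Fe²⁺/Fe is oxidised at the anode.
E°cell = E°(cathode) − E°(anode) = (-0.42) − (-0.45) = +0.03 V.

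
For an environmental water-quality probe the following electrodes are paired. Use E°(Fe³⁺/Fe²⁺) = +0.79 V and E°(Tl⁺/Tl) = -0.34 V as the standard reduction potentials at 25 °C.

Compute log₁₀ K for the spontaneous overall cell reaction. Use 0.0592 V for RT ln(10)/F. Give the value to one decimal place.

19.1

Cathode: Fe³⁺/Fe²⁺; anode: Tl⁺/Tl. E°cell = +1.13 V, n = 1.
log K = nE°cell / 0.0592 = (1)(+1.13) / 0.0592 = 19.1.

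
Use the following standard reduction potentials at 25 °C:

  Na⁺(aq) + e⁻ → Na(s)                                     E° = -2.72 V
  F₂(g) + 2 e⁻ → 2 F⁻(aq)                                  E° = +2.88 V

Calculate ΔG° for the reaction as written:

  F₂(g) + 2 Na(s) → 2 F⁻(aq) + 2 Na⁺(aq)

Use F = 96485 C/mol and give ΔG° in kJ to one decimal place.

As written, F₂/F⁻ is reduced (cathode) and Na⁺/Na is oxidised (anode), so E°cell = (+2.88) − (-2.72) = +5.60 V.
Balancing electrons gives n = 2.
ΔG° = −nFE° = −(2)(96485)(+5.60) = -1,080,632 J = -1080.6 kJ.

-1080.6 kJ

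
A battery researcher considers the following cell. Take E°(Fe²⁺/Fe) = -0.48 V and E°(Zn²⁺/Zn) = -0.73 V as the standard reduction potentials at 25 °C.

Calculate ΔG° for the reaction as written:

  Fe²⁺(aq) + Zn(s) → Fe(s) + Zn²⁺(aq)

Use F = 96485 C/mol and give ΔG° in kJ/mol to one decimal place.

As written, Fe²⁺/Fe is reduced (cathode) and Zn²⁺/Zn is oxidised (anode), so E°cell = (-0.48) − (-0.73) = +0.25 V.
Balancing electrons gives n = 2.
ΔG° = −nFE° = −(2)(96485)(+0.25) = -48,242 J = -48.2 kJ/mol.

-48.2 kJ/mol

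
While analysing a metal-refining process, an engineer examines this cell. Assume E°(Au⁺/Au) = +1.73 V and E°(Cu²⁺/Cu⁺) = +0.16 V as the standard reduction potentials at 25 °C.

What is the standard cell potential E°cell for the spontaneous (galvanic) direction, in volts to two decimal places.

+1.57 V

The Au⁺/Au couple has the higher reduction potential, so it is the cathode; Cu²⁺/Cu⁺ is oxidised at the anode.
E°cell = E°(cathode) − E°(anode) = (+1.73) − (+0.16) = +1.57 V.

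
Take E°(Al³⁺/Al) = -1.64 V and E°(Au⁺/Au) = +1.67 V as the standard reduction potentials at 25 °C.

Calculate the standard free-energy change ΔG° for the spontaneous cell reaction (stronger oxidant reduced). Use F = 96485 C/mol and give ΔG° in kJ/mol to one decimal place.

Au⁺/Au (E° = +1.67 V) is the cathode; Al³⁺/Al (E° = -1.64 V) is the anode, so E°cell = +3.31 V.
Balancing electrons gives n = 3 (lcm of 1 and 3).
ΔG° = −nFE° = −(3)(96485)(+3.31) = -958,096 J = -958.1 kJ/mol.

-958.1 kJ/mol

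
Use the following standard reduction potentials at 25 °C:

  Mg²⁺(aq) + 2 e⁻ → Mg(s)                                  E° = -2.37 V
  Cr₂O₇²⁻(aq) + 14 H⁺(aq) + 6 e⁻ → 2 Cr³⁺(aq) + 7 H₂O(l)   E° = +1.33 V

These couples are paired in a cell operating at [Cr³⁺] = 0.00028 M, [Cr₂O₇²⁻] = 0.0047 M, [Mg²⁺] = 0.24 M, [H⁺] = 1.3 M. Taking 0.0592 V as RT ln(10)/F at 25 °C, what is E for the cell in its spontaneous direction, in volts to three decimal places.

Cr₂O₇²⁻/Cr³⁺ is the cathode (higher E°), Mg²⁺/Mg the anode: E°cell = +1.33 − (-2.37) = +3.70 V, n = 6.
Overall: Cr₂O₇²⁻(aq) + 14 H⁺(aq) + 3 Mg(s) → 2 Cr³⁺(aq) + 7 H₂O(l) + 3 Mg²⁺(aq)
Q = [Cr³⁺]^2·[Mg²⁺]^3 / ([Cr₂O₇²⁻]·[H⁺]^14); log Q = -8.232.
E = E° − (0.0592/n) log Q = +3.70 − (0.0592/6)(-8.232) = +3.781 V.

+3.781 V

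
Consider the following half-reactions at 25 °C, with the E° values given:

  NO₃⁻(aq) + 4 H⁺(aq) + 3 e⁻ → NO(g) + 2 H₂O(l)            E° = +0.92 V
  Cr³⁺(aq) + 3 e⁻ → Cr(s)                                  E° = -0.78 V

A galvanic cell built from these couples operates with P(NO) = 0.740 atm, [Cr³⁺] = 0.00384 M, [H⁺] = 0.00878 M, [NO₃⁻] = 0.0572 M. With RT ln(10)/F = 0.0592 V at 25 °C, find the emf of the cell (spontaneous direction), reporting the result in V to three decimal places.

+1.563 V

NO₃⁻/NO is the cathode (higher E°), Cr³⁺/Cr the anode: E°cell = +0.92 − (-0.78) = +1.70 V, n = 3.
Overall: NO₃⁻(aq) + 4 H⁺(aq) + Cr(s) → NO(g) + 2 H₂O(l) + Cr³⁺(aq)
Q = P(NO)·[Cr³⁺] / ([NO₃⁻]·[H⁺]^4); log Q = 6.922.
E = E° − (0.0592/n) log Q = +1.70 − (0.0592/3)(6.922) = +1.563 V.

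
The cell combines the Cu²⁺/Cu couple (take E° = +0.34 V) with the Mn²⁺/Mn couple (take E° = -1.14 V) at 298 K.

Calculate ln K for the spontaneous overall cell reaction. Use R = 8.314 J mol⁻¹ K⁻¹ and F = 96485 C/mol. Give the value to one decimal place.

Cathode: Cu²⁺/Cu; anode: Mn²⁺/Mn. E°cell = (+0.34) − (-1.14) = +1.48 V, with n = 2.
ΔG° = −nFE° = −RT ln K, so ln K = nFE°/(RT) = (2)(96485)(+1.48) / ((8.314)(298)) = 115.272.

115.3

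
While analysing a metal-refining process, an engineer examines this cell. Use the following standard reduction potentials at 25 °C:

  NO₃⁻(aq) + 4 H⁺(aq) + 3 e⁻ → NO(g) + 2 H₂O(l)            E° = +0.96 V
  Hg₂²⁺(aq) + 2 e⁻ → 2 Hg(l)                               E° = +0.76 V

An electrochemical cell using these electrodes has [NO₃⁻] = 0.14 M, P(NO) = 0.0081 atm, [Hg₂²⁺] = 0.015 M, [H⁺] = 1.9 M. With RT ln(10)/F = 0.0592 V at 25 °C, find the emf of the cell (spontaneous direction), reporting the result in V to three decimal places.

+0.300 V

NO₃⁻/NO is the cathode (higher E°), Hg₂²⁺/Hg the anode: E°cell = +0.96 − (+0.76) = +0.20 V, n = 6.
Overall: 2 NO₃⁻(aq) + 8 H⁺(aq) + 6 Hg(l) → 2 NO(g) + 4 H₂O(l) + 3 Hg₂²⁺(aq)
Q = P(NO)^2·[Hg₂²⁺]^3 / ([NO₃⁻]^2·[H⁺]^8); log Q = -10.177.
E = E° − (0.0592/n) log Q = +0.20 − (0.0592/6)(-10.177) = +0.300 V.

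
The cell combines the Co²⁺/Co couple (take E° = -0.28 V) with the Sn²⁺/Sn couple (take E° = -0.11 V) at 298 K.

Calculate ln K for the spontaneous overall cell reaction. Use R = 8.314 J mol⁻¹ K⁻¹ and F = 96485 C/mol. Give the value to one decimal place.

13.2

Cathode: Sn²⁺/Sn; anode: Co²⁺/Co. E°cell = (-0.11) − (-0.28) = +0.17 V, with n = 2.
ΔG° = −nFE° = −RT ln K, so ln K = nFE°/(RT) = (2)(96485)(+0.17) / ((8.314)(298)) = 13.241.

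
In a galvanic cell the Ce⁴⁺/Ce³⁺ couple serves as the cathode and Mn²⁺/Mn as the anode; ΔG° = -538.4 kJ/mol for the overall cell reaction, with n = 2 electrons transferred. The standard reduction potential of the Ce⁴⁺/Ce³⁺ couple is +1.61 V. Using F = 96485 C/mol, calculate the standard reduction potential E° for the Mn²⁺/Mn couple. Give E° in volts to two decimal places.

E°cell = −ΔG°/(nF) = −(-538.4×10³)/((2)(96485)) = +2.790 V.
Since Ce⁴⁺/Ce³⁺ is the cathode and Mn²⁺/Mn the anode, E°cell = E°(Ce⁴⁺/Ce³⁺) − E°(Mn²⁺/Mn).
So E°(Mn²⁺/Mn) = E°(Ce⁴⁺/Ce³⁺) − E°cell = (+1.61) − (+2.790) = -1.18 V.

-1.18 V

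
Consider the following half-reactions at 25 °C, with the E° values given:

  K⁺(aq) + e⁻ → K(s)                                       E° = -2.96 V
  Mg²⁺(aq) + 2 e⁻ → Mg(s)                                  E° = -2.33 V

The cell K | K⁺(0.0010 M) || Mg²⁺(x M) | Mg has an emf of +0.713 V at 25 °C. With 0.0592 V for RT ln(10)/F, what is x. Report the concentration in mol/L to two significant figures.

Mg²⁺/Mg is the cathode, K⁺/K the anode: E°cell = +0.63 V, n = 2.
Overall reaction: Mg²⁺(aq) + 2 K(s) → Mg(s) + 2 K⁺(aq); Q = [K⁺]^2/[Mg²⁺]^1.
From E = E° − (0.0592/n) log Q: log Q = (E° − E)·n/0.0592 = (+0.63 − (+0.713))·2/0.0592 = -2.8041.
So 1·log[Mg²⁺] = 2·log(0.001) − log Q = -6.0000 − (-2.8041) = -3.1959; [Mg²⁺] = 10^(-3.1959) ≈ 0.00064 M.

0.00064 M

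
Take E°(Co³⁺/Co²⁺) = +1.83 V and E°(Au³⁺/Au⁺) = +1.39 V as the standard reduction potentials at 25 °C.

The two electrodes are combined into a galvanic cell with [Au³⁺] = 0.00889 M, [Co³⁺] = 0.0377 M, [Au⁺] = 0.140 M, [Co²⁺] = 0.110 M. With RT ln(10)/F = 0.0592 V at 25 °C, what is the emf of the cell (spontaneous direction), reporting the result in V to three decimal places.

+0.448 V

Co³⁺/Co²⁺ is the cathode (higher E°), Au³⁺/Au⁺ the anode: E°cell = +1.83 − (+1.39) = +0.44 V, n = 2.
Overall: 2 Co³⁺(aq) + Au⁺(aq) → 2 Co²⁺(aq) + Au³⁺(aq)
Q = [Co²⁺]^2·[Au³⁺] / ([Co³⁺]^2·[Au⁺]); log Q = -0.267.
E = E° − (0.0592/n) log Q = +0.44 − (0.0592/2)(-0.267) = +0.448 V.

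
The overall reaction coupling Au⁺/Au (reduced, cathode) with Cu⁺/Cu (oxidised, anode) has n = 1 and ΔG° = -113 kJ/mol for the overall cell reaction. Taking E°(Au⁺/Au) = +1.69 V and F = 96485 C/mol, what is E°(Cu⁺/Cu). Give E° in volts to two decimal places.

E°cell = −ΔG°/(nF) = −(-113×10³)/((1)(96485)) = +1.171 V.
Since Au⁺/Au is the cathode and Cu⁺/Cu the anode, E°cell = E°(Au⁺/Au) − E°(Cu⁺/Cu).
So E°(Cu⁺/Cu) = E°(Au⁺/Au) − E°cell = (+1.69) − (+1.171) = +0.52 V.

+0.52 V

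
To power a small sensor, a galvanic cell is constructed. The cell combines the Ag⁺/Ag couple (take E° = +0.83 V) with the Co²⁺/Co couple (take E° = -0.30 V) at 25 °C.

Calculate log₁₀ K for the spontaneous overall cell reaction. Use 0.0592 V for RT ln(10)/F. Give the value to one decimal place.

38.2

Cathode: Ag⁺/Ag; anode: Co²⁺/Co. E°cell = +1.13 V, n = 2.
log K = nE°cell / 0.0592 = (2)(+1.13) / 0.0592 = 38.2.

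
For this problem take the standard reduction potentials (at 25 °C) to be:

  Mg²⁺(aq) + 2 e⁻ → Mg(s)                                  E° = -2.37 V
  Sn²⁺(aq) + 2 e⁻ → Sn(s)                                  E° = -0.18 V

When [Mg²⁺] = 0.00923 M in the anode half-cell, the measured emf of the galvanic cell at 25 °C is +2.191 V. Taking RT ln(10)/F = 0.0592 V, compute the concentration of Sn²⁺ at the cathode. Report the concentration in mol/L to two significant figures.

0.0100 M

Sn²⁺/Sn is the cathode, Mg²⁺/Mg the anode: E°cell = +2.19 V, n = 2.
Overall reaction: Sn²⁺(aq) + Mg(s) → Sn(s) + Mg²⁺(aq); Q = [Mg²⁺]^1/[Sn²⁺]^1.
From E = E° − (0.0592/n) log Q: log Q = (E° − E)·n/0.0592 = (+2.19 − (+2.191))·2/0.0592 = -0.0338.
So 1·log[Sn²⁺] = 1·log(0.00923) − log Q = -2.0348 − (-0.0338) = -2.0010; [Sn²⁺] = 10^(-2.0010) ≈ 0.0100 M.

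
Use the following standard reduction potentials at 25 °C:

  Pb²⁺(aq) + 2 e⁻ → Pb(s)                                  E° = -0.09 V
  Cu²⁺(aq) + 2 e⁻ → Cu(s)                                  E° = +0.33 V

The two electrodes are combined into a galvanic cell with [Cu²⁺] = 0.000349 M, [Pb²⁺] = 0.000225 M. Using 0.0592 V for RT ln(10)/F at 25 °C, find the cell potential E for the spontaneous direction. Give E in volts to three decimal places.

+0.426 V

Cu²⁺/Cu is the cathode (higher E°), Pb²⁺/Pb the anode: E°cell = +0.33 − (-0.09) = +0.42 V, n = 2.
Overall: Cu²⁺(aq) + Pb(s) → Cu(s) + Pb²⁺(aq)
Q = [Pb²⁺] / ([Cu²⁺]); log Q = -0.191.
E = E° − (0.0592/n) log Q = +0.42 − (0.0592/2)(-0.191) = +0.426 V.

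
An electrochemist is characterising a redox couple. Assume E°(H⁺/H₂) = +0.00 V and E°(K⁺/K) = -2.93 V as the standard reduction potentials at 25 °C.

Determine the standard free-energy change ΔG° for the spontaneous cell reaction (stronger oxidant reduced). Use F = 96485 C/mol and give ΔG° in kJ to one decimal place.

-565.4 kJ

H⁺/H₂ (E° = +0.00 V) is the cathode; K⁺/K (E° = -2.93 V) is the anode, so E°cell = +2.93 V.
Balancing electrons gives n = 2 (lcm of 2 and 1).
ΔG° = −nFE° = −(2)(96485)(+2.93) = -565,402 J = -565.4 kJ.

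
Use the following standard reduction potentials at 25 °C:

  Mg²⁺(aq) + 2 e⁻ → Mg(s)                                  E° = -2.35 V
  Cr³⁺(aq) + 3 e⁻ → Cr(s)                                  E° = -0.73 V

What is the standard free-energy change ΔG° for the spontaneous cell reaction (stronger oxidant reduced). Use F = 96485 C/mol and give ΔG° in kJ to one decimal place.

Cr³⁺/Cr (E° = -0.73 V) is the cathode; Mg²⁺/Mg (E° = -2.35 V) is the anode, so E°cell = +1.62 V.
Balancing electrons gives n = 6 (lcm of 3 and 2).
ΔG° = −nFE° = −(6)(96485)(+1.62) = -937,834 J = -937.8 kJ.

-937.8 kJ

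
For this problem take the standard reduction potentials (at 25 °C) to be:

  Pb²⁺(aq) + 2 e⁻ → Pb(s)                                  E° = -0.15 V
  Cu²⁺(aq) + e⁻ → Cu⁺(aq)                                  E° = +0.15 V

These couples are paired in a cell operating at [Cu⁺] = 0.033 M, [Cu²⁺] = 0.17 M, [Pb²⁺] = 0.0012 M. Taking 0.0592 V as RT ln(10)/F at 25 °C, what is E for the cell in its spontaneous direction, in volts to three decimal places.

+0.429 V

Cu²⁺/Cu⁺ is the cathode (higher E°), Pb²⁺/Pb the anode: E°cell = +0.15 − (-0.15) = +0.30 V, n = 2.
Overall: 2 Cu²⁺(aq) + Pb(s) → 2 Cu⁺(aq) + Pb²⁺(aq)
Q = [Cu⁺]^2·[Pb²⁺] / ([Cu²⁺]^2); log Q = -4.345.
E = E° − (0.0592/n) log Q = +0.30 − (0.0592/2)(-4.345) = +0.429 V.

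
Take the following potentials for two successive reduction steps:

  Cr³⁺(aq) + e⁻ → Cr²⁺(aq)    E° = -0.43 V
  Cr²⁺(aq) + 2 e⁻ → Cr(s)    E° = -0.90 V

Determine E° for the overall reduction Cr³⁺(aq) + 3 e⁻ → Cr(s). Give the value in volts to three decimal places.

Since ΔG° = −nFE° is additive over sequential reductions, n₃E°₃ = n₁E°₁ + n₂E°₂.
E°₃ = (1×-0.43 + 2×-0.90) / 3 = (-2.230) / 3 = -0.743 V.

-0.743 V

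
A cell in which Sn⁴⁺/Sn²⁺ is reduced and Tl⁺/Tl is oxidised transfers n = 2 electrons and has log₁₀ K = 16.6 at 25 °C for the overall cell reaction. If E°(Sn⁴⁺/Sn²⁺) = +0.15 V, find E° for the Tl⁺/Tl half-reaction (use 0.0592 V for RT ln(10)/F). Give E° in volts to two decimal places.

E°cell = (0.0592/n)·log K = (0.0592/2)(16.6) = +0.491 V.
Since Sn⁴⁺/Sn²⁺ is the cathode and Tl⁺/Tl the anode, E°cell = E°(Sn⁴⁺/Sn²⁺) − E°(Tl⁺/Tl).
So E°(Tl⁺/Tl) = E°(Sn⁴⁺/Sn²⁺) − E°cell = (+0.15) − (+0.491) = -0.34 V.

-0.34 V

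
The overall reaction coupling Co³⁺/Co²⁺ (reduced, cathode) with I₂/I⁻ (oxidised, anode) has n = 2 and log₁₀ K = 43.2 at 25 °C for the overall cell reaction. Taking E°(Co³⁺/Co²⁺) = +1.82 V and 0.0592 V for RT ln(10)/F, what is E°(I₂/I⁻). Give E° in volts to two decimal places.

+0.54 V

E°cell = (0.0592/n)·log K = (0.0592/2)(43.2) = +1.279 V.
Since Co³⁺/Co²⁺ is the cathode and I₂/I⁻ the anode, E°cell = E°(Co³⁺/Co²⁺) − E°(I₂/I⁻).
So E°(I₂/I⁻) = E°(Co³⁺/Co²⁺) − E°cell = (+1.82) − (+1.279) = +0.54 V.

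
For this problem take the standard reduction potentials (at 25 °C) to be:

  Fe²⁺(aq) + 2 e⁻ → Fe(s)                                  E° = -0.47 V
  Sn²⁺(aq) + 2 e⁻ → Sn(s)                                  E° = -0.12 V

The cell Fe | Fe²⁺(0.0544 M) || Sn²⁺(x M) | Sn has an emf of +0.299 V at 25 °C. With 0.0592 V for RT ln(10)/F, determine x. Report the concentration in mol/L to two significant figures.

0.0010 M

Sn²⁺/Sn is the cathode, Fe²⁺/Fe the anode: E°cell = +0.35 V, n = 2.
Overall reaction: Sn²⁺(aq) + Fe(s) → Sn(s) + Fe²⁺(aq); Q = [Fe²⁺]^1/[Sn²⁺]^1.
From E = E° − (0.0592/n) log Q: log Q = (E° − E)·n/0.0592 = (+0.35 − (+0.299))·2/0.0592 = 1.7230.
So 1·log[Sn²⁺] = 1·log(0.0544) − log Q = -1.2644 − (1.7230) = -2.9874; [Sn²⁺] = 10^(-2.9874) ≈ 0.0010 M.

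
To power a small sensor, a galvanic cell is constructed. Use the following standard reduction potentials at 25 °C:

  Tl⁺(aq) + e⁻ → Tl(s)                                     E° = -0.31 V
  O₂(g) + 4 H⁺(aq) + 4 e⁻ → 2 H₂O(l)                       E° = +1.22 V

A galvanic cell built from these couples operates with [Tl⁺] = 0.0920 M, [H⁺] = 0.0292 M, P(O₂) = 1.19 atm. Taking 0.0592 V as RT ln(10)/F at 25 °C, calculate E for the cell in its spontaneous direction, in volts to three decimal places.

O₂/H₂O is the cathode (higher E°), Tl⁺/Tl the anode: E°cell = +1.22 − (-0.31) = +1.53 V, n = 4.
Overall: O₂(g) + 4 H⁺(aq) + 4 Tl(s) → 2 H₂O(l) + 4 Tl⁺(aq)
Q = [Tl⁺]^4 / (P(O₂)·[H⁺]^4); log Q = 1.918.
E = E° − (0.0592/n) log Q = +1.53 − (0.0592/4)(1.918) = +1.502 V.

+1.502 V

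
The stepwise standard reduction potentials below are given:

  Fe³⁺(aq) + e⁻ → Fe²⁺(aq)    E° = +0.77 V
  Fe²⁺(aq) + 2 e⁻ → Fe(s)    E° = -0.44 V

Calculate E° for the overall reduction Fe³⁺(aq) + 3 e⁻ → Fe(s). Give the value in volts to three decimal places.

-0.037 V

Adding the free-energy changes (−nFE°) of the two steps gives −n₃FE°₃ = −n₁FE°₁ − n₂FE°₂.
E°₃ = (1×+0.77 + 2×-0.44) / 3 = (-0.110) / 3 = -0.037 V.
E° values themselves are not directly additive — weighting by electron count is essential.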